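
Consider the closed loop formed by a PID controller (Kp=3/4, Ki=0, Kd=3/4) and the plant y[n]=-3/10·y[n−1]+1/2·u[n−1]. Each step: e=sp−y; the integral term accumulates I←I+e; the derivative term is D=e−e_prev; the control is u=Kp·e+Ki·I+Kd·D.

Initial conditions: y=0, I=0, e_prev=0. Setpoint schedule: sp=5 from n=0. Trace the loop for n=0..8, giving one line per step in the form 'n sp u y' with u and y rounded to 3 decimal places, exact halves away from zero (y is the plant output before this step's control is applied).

(exact arithmetic carried between steps; '≈' marks a value shown rounded to 6 d.p. or computed from one; I and e_prev carry over from the previous line; the table rounds u and y to 3 d.p., halves away from zero)
n=0: y=0, sp=5, e=sp−y=5; I=5, D=e−e_prev=5; u=3/4·5+0·5+3/4·5=7.5; next y=-3/10·0+1/2·7.5=3.75
n=1: y=3.75, sp=5, e=sp−y=1.25; I=6.25, D=e−e_prev=-3.75; u=3/4·1.25+0·6.25+3/4·(-3.75)=-1.875; next y=-3/10·3.75+1/2·(-1.875)=-2.0625
n=2: y=-2.0625, sp=5, e=sp−y=7.0625; I=13.3125, D=e−e_prev=5.8125; u=3/4·7.0625+0·13.3125+3/4·5.8125=9.65625; next y=-3/10·(-2.0625)+1/2·9.65625=5.446875
n=3: y=5.446875, sp=5, e=sp−y=-0.446875; I=12.865625, D=e−e_prev=-7.509375; u=3/4·(-0.446875)+0·12.865625+3/4·(-7.509375)≈-5.967188; next y=-3/10·5.446875+1/2·(-5.967188)≈-4.617656
n=4: y≈-4.617656, sp=5, e=sp−y≈9.617656; I≈22.483281, D=e−e_prev≈10.064531; u=3/4·9.617656+0·22.483281+3/4·10.064531≈14.761641; next y=-3/10·(-4.617656)+1/2·14.761641≈8.766117
n=5: y≈8.766117, sp=5, e=sp−y≈-3.766117; I≈18.717164, D=e−e_prev≈-13.383773; u=3/4·(-3.766117)+0·18.717164+3/4·(-13.383773)≈-12.862418; next y=-3/10·8.766117+1/2·(-12.862418)≈-9.061044
n=6: y≈-9.061044, sp=5, e=sp−y≈14.061044; I≈32.778208, D=e−e_prev≈17.827161; u=3/4·14.061044+0·32.778208+3/4·17.827161≈23.916154; next y=-3/10·(-9.061044)+1/2·23.916154≈14.676390
n=7: y≈14.676390, sp=5, e=sp−y≈-9.676390; I≈23.101818, D=e−e_prev≈-23.737434; u=3/4·(-9.676390)+0·23.101818+3/4·(-23.737434)≈-25.060369; next y=-3/10·14.676390+1/2·(-25.060369)≈-16.933101
n=8: y≈-16.933101, sp=5, e=sp−y≈21.933101; I≈45.034919, D=e−e_prev≈31.609492; u=3/4·21.933101+0·45.034919+3/4·31.609492≈40.156945; next y=-3/10·(-16.933101)+1/2·40.156945≈25.158403

0 5 7.500 0.000
1 5 -1.875 3.750
2 5 9.656 -2.063
3 5 -5.967 5.447
4 5 14.762 -4.618
5 5 -12.862 8.766
6 5 23.916 -9.061
7 5 -25.060 14.676
8 5 40.157 -16.933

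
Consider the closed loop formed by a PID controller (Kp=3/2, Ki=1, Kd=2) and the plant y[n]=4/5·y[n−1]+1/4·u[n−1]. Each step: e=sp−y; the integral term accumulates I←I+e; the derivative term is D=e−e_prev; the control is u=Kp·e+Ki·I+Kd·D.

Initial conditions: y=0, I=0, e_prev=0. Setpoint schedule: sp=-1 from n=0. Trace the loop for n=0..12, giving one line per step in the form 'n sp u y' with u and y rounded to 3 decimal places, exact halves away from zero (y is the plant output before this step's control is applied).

0 -1 -4.500 0.000
1 -1 1.563 -1.125
2 -1 -3.333 -0.509
3 -1 0.699 -1.241
4 -1 -2.426 -0.818
5 -1 0.231 -1.261
6 -1 -1.789 -0.951
7 -1 -0.062 -1.208
8 -1 -1.385 -0.982
9 -1 -0.276 -1.132
10 -1 -1.152 -0.974
11 -1 -0.444 -1.068
12 -1 -1.024 -0.965

(exact arithmetic carried between steps; '≈' marks a value shown rounded to 6 d.p. or computed from one; I and e_prev carry over from the previous line; the table rounds u and y to 3 d.p., halves away from zero)
n=0: y=0, sp=-1, e=sp−y=-1; I=-1, D=e−e_prev=-1; u=3/2·(-1)+1·(-1)+2·(-1)=-4.5; next y=4/5·0+1/4·(-4.5)=-1.125
n=1: y=-1.125, sp=-1, e=sp−y=0.125; I=-0.875, D=e−e_prev=1.125; u=3/2·0.125+1·(-0.875)+2·1.125=1.5625; next y=4/5·(-1.125)+1/4·1.5625=-0.509375
n=2: y=-0.509375, sp=-1, e=sp−y=-0.490625; I=-1.365625, D=e−e_prev=-0.615625; u=3/2·(-0.490625)+1·(-1.365625)+2·(-0.615625)≈-3.332813; next y=4/5·(-0.509375)+1/4·(-3.332813)≈-1.240703
n=3: y≈-1.240703, sp=-1, e=sp−y≈0.240703; I≈-1.124922, D=e−e_prev≈0.731328; u=3/2·0.240703+1·(-1.124922)+2·0.731328≈0.698789; next y=4/5·(-1.240703)+1/4·0.698789≈-0.817865
n=4: y≈-0.817865, sp=-1, e=sp−y≈-0.182135; I≈-1.307057, D=e−e_prev≈-0.422838; u=3/2·(-0.182135)+1·(-1.307057)+2·(-0.422838)≈-2.425935; next y=4/5·(-0.817865)+1/4·(-2.425935)≈-1.260776
n=5: y≈-1.260776, sp=-1, e=sp−y≈0.260776; I≈-1.046281, D=e−e_prev≈0.442911; u=3/2·0.260776+1·(-1.046281)+2·0.442911≈0.230704; next y=4/5·(-1.260776)+1/4·0.230704≈-0.950945
n=6: y≈-0.950945, sp=-1, e=sp−y≈-0.049055; I≈-1.095336, D=e−e_prev≈-0.309831; u=3/2·(-0.049055)+1·(-1.095336)+2·(-0.309831)≈-1.788582; next y=4/5·(-0.950945)+1/4·(-1.788582)≈-1.207901
n=7: y≈-1.207901, sp=-1, e=sp−y≈0.207901; I≈-0.887435, D=e−e_prev≈0.256956; u=3/2·0.207901+1·(-0.887435)+2·0.256956≈-0.061670; next y=4/5·(-1.207901)+1/4·(-0.061670)≈-0.981738
n=8: y≈-0.981738, sp=-1, e=sp−y≈-0.018262; I≈-0.905697, D=e−e_prev≈-0.226163; u=3/2·(-0.018262)+1·(-0.905697)+2·(-0.226163)≈-1.385414; next y=4/5·(-0.981738)+1/4·(-1.385414)≈-1.131744
n=9: y≈-1.131744, sp=-1, e=sp−y≈0.131744; I≈-0.773952, D=e−e_prev≈0.150006; u=3/2·0.131744+1·(-0.773952)+2·0.150006≈-0.276324; next y=4/5·(-1.131744)+1/4·(-0.276324)≈-0.974476
n=10: y≈-0.974476, sp=-1, e=sp−y≈-0.025524; I≈-0.799476, D=e−e_prev≈-0.157268; u=3/2·(-0.025524)+1·(-0.799476)+2·(-0.157268)≈-1.152297; next y=4/5·(-0.974476)+1/4·(-1.152297)≈-1.067655
n=11: y≈-1.067655, sp=-1, e=sp−y≈0.067655; I≈-0.731820, D=e−e_prev≈0.093179; u=3/2·0.067655+1·(-0.731820)+2·0.093179≈-0.443980; next y=4/5·(-1.067655)+1/4·(-0.443980)≈-0.965119
n=12: y≈-0.965119, sp=-1, e=sp−y≈-0.034881; I≈-0.766701, D=e−e_prev≈-0.102536; u=3/2·(-0.034881)+1·(-0.766701)+2·(-0.102536)≈-1.024095; next y=4/5·(-0.965119)+1/4·(-1.024095)≈-1.028119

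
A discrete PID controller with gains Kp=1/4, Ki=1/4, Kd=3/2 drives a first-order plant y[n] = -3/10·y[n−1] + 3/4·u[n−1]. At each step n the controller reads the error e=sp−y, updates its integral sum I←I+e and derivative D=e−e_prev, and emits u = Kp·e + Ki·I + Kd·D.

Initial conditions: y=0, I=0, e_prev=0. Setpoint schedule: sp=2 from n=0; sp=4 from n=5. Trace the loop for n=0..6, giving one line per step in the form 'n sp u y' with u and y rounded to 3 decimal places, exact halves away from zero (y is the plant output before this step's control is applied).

0 2 4.000 0.000
1 2 -4.500 3.000
2 2 14.300 -4.275
3 2 -27.609 12.008
4 2 66.946 -24.309
5 4 -140.573 57.502
6 4 326.132 -122.680

(exact arithmetic carried between steps; '≈' marks a value shown rounded to 6 d.p. or computed from one; I and e_prev carry over from the previous line; the table rounds u and y to 3 d.p., halves away from zero)
n=0: y=0, sp=2, e=sp−y=2; I=2, D=e−e_prev=2; u=1/4·2+1/4·2+3/2·2=4; next y=-3/10·0+3/4·4=3
n=1: y=3, sp=2, e=sp−y=-1; I=1, D=e−e_prev=-3; u=1/4·(-1)+1/4·1+3/2·(-3)=-4.5; next y=-3/10·3+3/4·(-4.5)=-4.275
n=2: y=-4.275, sp=2, e=sp−y=6.275; I=7.275, D=e−e_prev=7.275; u=1/4·6.275+1/4·7.275+3/2·7.275=14.3; next y=-3/10·(-4.275)+3/4·14.3=12.0075
n=3: y=12.0075, sp=2, e=sp−y=-10.0075; I=-2.7325, D=e−e_prev=-16.2825; u=1/4·(-10.0075)+1/4·(-2.7325)+3/2·(-16.2825)=-27.60875; next y=-3/10·12.0075+3/4·(-27.60875)≈-24.308813
n=4: y≈-24.308813, sp=2, e=sp−y≈26.308813; I≈23.576313, D=e−e_prev≈36.316313; u=1/4·26.308813+1/4·23.576313+3/2·36.316313≈66.94575; next y=-3/10·(-24.308813)+3/4·66.94575≈57.501956
n=5: y≈57.501956, sp=4, e=sp−y≈-53.501956; I≈-29.925644, D=e−e_prev≈-79.810769; u=1/4·(-53.501956)+1/4·(-29.925644)+3/2·(-79.810769)≈-140.573053; next y=-3/10·57.501956+3/4·(-140.573053)≈-122.680377
n=6: y≈-122.680377, sp=4, e=sp−y≈126.680377; I≈96.754733, D=e−e_prev≈180.182333; u=1/4·126.680377+1/4·96.754733+3/2·180.182333≈326.132277; next y=-3/10·(-122.680377)+3/4·326.132277≈281.403321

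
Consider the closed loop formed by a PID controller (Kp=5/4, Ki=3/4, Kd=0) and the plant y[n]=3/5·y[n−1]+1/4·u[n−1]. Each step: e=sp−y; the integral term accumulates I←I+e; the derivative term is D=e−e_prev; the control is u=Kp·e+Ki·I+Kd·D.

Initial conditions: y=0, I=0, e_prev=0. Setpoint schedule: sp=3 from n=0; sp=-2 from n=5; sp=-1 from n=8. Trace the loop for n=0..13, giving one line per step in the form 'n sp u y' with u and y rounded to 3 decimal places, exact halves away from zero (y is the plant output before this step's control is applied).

(exact arithmetic carried between steps; '≈' marks a value shown rounded to 6 d.p. or computed from one; I and e_prev carry over from the previous line; the table rounds u and y to 3 d.p., halves away from zero)
n=0: y=0, sp=3, e=sp−y=3; I=3, D=e−e_prev=3; u=5/4·3+3/4·3+0·3=6; next y=3/5·0+1/4·6=1.5
n=1: y=1.5, sp=3, e=sp−y=1.5; I=4.5, D=e−e_prev=-1.5; u=5/4·1.5+3/4·4.5+0·(-1.5)=5.25; next y=3/5·1.5+1/4·5.25=2.2125
n=2: y=2.2125, sp=3, e=sp−y=0.7875; I=5.2875, D=e−e_prev=-0.7125; u=5/4·0.7875+3/4·5.2875+0·(-0.7125)=4.95; next y=3/5·2.2125+1/4·4.95=2.565
n=3: y=2.565, sp=3, e=sp−y=0.435; I=5.7225, D=e−e_prev=-0.3525; u=5/4·0.435+3/4·5.7225+0·(-0.3525)=4.835625; next y=3/5·2.565+1/4·4.835625≈2.747906
n=4: y≈2.747906, sp=3, e=sp−y≈0.252094; I≈5.974594, D=e−e_prev≈-0.182906; u=5/4·0.252094+3/4·5.974594+0·(-0.182906)≈4.796063; next y=3/5·2.747906+1/4·4.796063≈2.847759
n=5: y≈2.847759, sp=-2, e=sp−y≈-4.847759; I≈1.126834, D=e−e_prev≈-5.099853; u=5/4·(-4.847759)+3/4·1.126834+0·(-5.099853)≈-5.214573; next y=3/5·2.847759+1/4·(-5.214573)≈0.405012
n=6: y≈0.405012, sp=-2, e=sp−y≈-2.405012; I≈-1.278178, D=e−e_prev≈2.442747; u=5/4·(-2.405012)+3/4·(-1.278178)+0·2.442747≈-3.964899; next y=3/5·0.405012+1/4·(-3.964899)≈-0.748217
n=7: y≈-0.748217, sp=-2, e=sp−y≈-1.251783; I≈-2.529961, D=e−e_prev≈1.153230; u=5/4·(-1.251783)+3/4·(-2.529961)+0·1.153230≈-3.462199; next y=3/5·(-0.748217)+1/4·(-3.462199)≈-1.314480
n=8: y≈-1.314480, sp=-1, e=sp−y≈0.314480; I≈-2.215480, D=e−e_prev≈1.566263; u=5/4·0.314480+3/4·(-2.215480)+0·1.566263≈-1.268510; next y=3/5·(-1.314480)+1/4·(-1.268510)≈-1.105816
n=9: y≈-1.105816, sp=-1, e=sp−y≈0.105816; I≈-2.109665, D=e−e_prev≈-0.208664; u=5/4·0.105816+3/4·(-2.109665)+0·(-0.208664)≈-1.449979; next y=3/5·(-1.105816)+1/4·(-1.449979)≈-1.025984
n=10: y≈-1.025984, sp=-1, e=sp−y≈0.025984; I≈-2.083681, D=e−e_prev≈-0.079831; u=5/4·0.025984+3/4·(-2.083681)+0·(-0.079831)≈-1.530280; next y=3/5·(-1.025984)+1/4·(-1.530280)≈-0.998161
n=11: y≈-0.998161, sp=-1, e=sp−y≈-0.001839; I≈-2.085520, D=e−e_prev≈-0.027824; u=5/4·(-0.001839)+3/4·(-2.085520)+0·(-0.027824)≈-1.566439; next y=3/5·(-0.998161)+1/4·(-1.566439)≈-0.990506
n=12: y≈-0.990506, sp=-1, e=sp−y≈-0.009494; I≈-2.095014, D=e−e_prev≈-0.007654; u=5/4·(-0.009494)+3/4·(-2.095014)+0·(-0.007654)≈-1.583128; next y=3/5·(-0.990506)+1/4·(-1.583128)≈-0.990086
n=13: y≈-0.990086, sp=-1, e=sp−y≈-0.009914; I≈-2.104928, D=e−e_prev≈-0.000421; u=5/4·(-0.009914)+3/4·(-2.104928)+0·(-0.000421)≈-1.591089; next y=3/5·(-0.990086)+1/4·(-1.591089)≈-0.991824

0 3 6.000 0.000
1 3 5.250 1.500
2 3 4.950 2.213
3 3 4.836 2.565
4 3 4.796 2.748
5 -2 -5.215 2.848
6 -2 -3.965 0.405
7 -2 -3.462 -0.748
8 -1 -1.269 -1.314
9 -1 -1.450 -1.106
10 -1 -1.530 -1.026
11 -1 -1.566 -0.998
12 -1 -1.583 -0.991
13 -1 -1.591 -0.990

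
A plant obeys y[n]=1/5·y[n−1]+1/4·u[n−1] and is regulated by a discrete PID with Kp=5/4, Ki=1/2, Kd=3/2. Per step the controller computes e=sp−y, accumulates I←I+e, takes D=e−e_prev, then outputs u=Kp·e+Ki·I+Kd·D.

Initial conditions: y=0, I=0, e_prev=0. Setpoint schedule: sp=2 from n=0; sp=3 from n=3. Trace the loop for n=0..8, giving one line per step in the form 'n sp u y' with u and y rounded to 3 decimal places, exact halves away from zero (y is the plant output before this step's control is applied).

0 2 6.500 0.000
1 2 -0.781 1.625
2 2 6.704 0.130
3 3 3.536 1.702
4 3 6.595 1.224
5 3 4.592 1.894
6 3 7.341 1.527
7 3 5.532 2.141
8 3 7.954 1.811

(exact arithmetic carried between steps; '≈' marks a value shown rounded to 6 d.p. or computed from one; I and e_prev carry over from the previous line; the table rounds u and y to 3 d.p., halves away from zero)
n=0: y=0, sp=2, e=sp−y=2; I=2, D=e−e_prev=2; u=5/4·2+1/2·2+3/2·2=6.5; next y=1/5·0+1/4·6.5=1.625
n=1: y=1.625, sp=2, e=sp−y=0.375; I=2.375, D=e−e_prev=-1.625; u=5/4·0.375+1/2·2.375+3/2·(-1.625)=-0.78125; next y=1/5·1.625+1/4·(-0.78125)≈0.129688
n=2: y≈0.129688, sp=2, e=sp−y≈1.870313; I≈4.245313, D=e−e_prev≈1.495313; u=5/4·1.870313+1/2·4.245313+3/2·1.495313≈6.703516; next y=1/5·0.129688+1/4·6.703516≈1.701816
n=3: y≈1.701816, sp=3, e=sp−y≈1.298184; I≈5.543496, D=e−e_prev≈-0.572129; u=5/4·1.298184+1/2·5.543496+3/2·(-0.572129)≈3.536284; next y=1/5·1.701816+1/4·3.536284≈1.224434
n=4: y≈1.224434, sp=3, e=sp−y≈1.775566; I≈7.319062, D=e−e_prev≈0.477382; u=5/4·1.775566+1/2·7.319062+3/2·0.477382≈6.595061; next y=1/5·1.224434+1/4·6.595061≈1.893652
n=5: y≈1.893652, sp=3, e=sp−y≈1.106348; I≈8.425410, D=e−e_prev≈-0.669218; u=5/4·1.106348+1/2·8.425410+3/2·(-0.669218)≈4.591813; next y=1/5·1.893652+1/4·4.591813≈1.526684
n=6: y≈1.526684, sp=3, e=sp−y≈1.473316; I≈9.898726, D=e−e_prev≈0.366968; u=5/4·1.473316+1/2·9.898726+3/2·0.366968≈7.341461; next y=1/5·1.526684+1/4·7.341461≈2.140702
n=7: y≈2.140702, sp=3, e=sp−y≈0.859298; I≈10.758024, D=e−e_prev≈-0.614018; u=5/4·0.859298+1/2·10.758024+3/2·(-0.614018)≈5.532107; next y=1/5·2.140702+1/4·5.532107≈1.811167
n=8: y≈1.811167, sp=3, e=sp−y≈1.188833; I≈11.946857, D=e−e_prev≈0.329535; u=5/4·1.188833+1/2·11.946857+3/2·0.329535≈7.953772; next y=1/5·1.811167+1/4·7.953772≈2.350676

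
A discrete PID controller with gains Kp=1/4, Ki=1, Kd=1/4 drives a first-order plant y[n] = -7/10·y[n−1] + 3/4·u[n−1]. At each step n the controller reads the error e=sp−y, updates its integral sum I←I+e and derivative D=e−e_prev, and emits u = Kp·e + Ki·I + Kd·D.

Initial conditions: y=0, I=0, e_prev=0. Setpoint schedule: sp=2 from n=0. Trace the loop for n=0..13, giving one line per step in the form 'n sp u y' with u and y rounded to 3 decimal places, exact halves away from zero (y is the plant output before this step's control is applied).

(exact arithmetic carried between steps; '≈' marks a value shown rounded to 6 d.p. or computed from one; I and e_prev carry over from the previous line; the table rounds u and y to 3 d.p., halves away from zero)
n=0: y=0, sp=2, e=sp−y=2; I=2, D=e−e_prev=2; u=1/4·2+1·2+1/4·2=3; next y=-7/10·0+3/4·3=2.25
n=1: y=2.25, sp=2, e=sp−y=-0.25; I=1.75, D=e−e_prev=-2.25; u=1/4·(-0.25)+1·1.75+1/4·(-2.25)=1.125; next y=-7/10·2.25+3/4·1.125=-0.73125
n=2: y=-0.73125, sp=2, e=sp−y=2.73125; I=4.48125, D=e−e_prev=2.98125; u=1/4·2.73125+1·4.48125+1/4·2.98125=5.909375; next y=-7/10·(-0.73125)+3/4·5.909375≈4.943906
n=3: y≈4.943906, sp=2, e=sp−y≈-2.943906; I≈1.537344, D=e−e_prev≈-5.675156; u=1/4·(-2.943906)+1·1.537344+1/4·(-5.675156)≈-0.617422; next y=-7/10·4.943906+3/4·(-0.617422)≈-3.923801
n=4: y≈-3.923801, sp=2, e=sp−y≈5.923801; I≈7.461145, D=e−e_prev≈8.867707; u=1/4·5.923801+1·7.461145+1/4·8.867707≈11.159021; next y=-7/10·(-3.923801)+3/4·11.159021≈11.115927
n=5: y≈11.115927, sp=2, e=sp−y≈-9.115927; I≈-1.654782, D=e−e_prev≈-15.039727; u=1/4·(-9.115927)+1·(-1.654782)+1/4·(-15.039727)≈-7.693696; next y=-7/10·11.115927+3/4·(-7.693696)≈-13.551420
n=6: y≈-13.551420, sp=2, e=sp−y≈15.551420; I≈13.896638, D=e−e_prev≈24.667347; u=1/4·15.551420+1·13.896638+1/4·24.667347≈23.951330; next y=-7/10·(-13.551420)+3/4·23.951330≈27.449492
n=7: y≈27.449492, sp=2, e=sp−y≈-25.449492; I≈-11.552854, D=e−e_prev≈-41.000912; u=1/4·(-25.449492)+1·(-11.552854)+1/4·(-41.000912)≈-28.165455; next y=-7/10·27.449492+3/4·(-28.165455)≈-40.338735
n=8: y≈-40.338735, sp=2, e=sp−y≈42.338735; I≈30.785882, D=e−e_prev≈67.788227; u=1/4·42.338735+1·30.785882+1/4·67.788227≈58.317622; next y=-7/10·(-40.338735)+3/4·58.317622≈71.975331
n=9: y≈71.975331, sp=2, e=sp−y≈-69.975331; I≈-39.189450, D=e−e_prev≈-112.314067; u=1/4·(-69.975331)+1·(-39.189450)+1/4·(-112.314067)≈-84.761799; next y=-7/10·71.975331+3/4·(-84.761799)≈-113.954082
n=10: y≈-113.954082, sp=2, e=sp−y≈115.954082; I≈76.764632, D=e−e_prev≈185.929413; u=1/4·115.954082+1·76.764632+1/4·185.929413≈152.235505; next y=-7/10·(-113.954082)+3/4·152.235505≈193.944486
n=11: y≈193.944486, sp=2, e=sp−y≈-191.944486; I≈-115.179854, D=e−e_prev≈-307.898568; u=1/4·(-191.944486)+1·(-115.179854)+1/4·(-307.898568)≈-240.140618; next y=-7/10·193.944486+3/4·(-240.140618)≈-315.866604
n=12: y≈-315.866604, sp=2, e=sp−y≈317.866604; I≈202.686749, D=e−e_prev≈509.811090; u=1/4·317.866604+1·202.686749+1/4·509.811090≈409.606173; next y=-7/10·(-315.866604)+3/4·409.606173≈528.311252
n=13: y≈528.311252, sp=2, e=sp−y≈-526.311252; I≈-323.624503, D=e−e_prev≈-844.177856; u=1/4·(-526.311252)+1·(-323.624503)+1/4·(-844.177856)≈-666.246780; next y=-7/10·528.311252+3/4·(-666.246780)≈-869.502961

0 2 3.000 0.000
1 2 1.125 2.250
2 2 5.909 -0.731
3 2 -0.617 4.944
4 2 11.159 -3.924
5 2 -7.694 11.116
6 2 23.951 -13.551
7 2 -28.165 27.449
8 2 58.318 -40.339
9 2 -84.762 71.975
10 2 152.236 -113.954
11 2 -240.141 193.944
12 2 409.606 -315.867
13 2 -666.247 528.311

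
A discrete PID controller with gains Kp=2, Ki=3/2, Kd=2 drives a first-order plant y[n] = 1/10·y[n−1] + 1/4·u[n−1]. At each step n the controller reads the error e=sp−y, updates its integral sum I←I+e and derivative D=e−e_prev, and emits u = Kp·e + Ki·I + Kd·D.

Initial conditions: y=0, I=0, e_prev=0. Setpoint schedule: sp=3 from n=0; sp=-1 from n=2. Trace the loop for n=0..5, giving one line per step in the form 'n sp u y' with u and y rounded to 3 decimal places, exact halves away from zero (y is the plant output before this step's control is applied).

0 3 16.500 0.000
1 3 -7.688 4.125
2 -1 7.864 -1.509
3 -1 -12.925 1.815
4 -1 16.258 -3.050
5 -1 -27.848 3.759

(exact arithmetic carried between steps; '≈' marks a value shown rounded to 6 d.p. or computed from one; I and e_prev carry over from the previous line; the table rounds u and y to 3 d.p., halves away from zero)
n=0: y=0, sp=3, e=sp−y=3; I=3, D=e−e_prev=3; u=2·3+3/2·3+2·3=16.5; next y=1/10·0+1/4·16.5=4.125
n=1: y=4.125, sp=3, e=sp−y=-1.125; I=1.875, D=e−e_prev=-4.125; u=2·(-1.125)+3/2·1.875+2·(-4.125)=-7.6875; next y=1/10·4.125+1/4·(-7.6875)=-1.509375
n=2: y=-1.509375, sp=-1, e=sp−y=0.509375; I=2.384375, D=e−e_prev=1.634375; u=2·0.509375+3/2·2.384375+2·1.634375≈7.864063; next y=1/10·(-1.509375)+1/4·7.864063≈1.815078
n=3: y≈1.815078, sp=-1, e=sp−y≈-2.815078; I≈-0.430703, D=e−e_prev≈-3.324453; u=2·(-2.815078)+3/2·(-0.430703)+2·(-3.324453)≈-12.925117; next y=1/10·1.815078+1/4·(-12.925117)≈-3.049771
n=4: y≈-3.049771, sp=-1, e=sp−y≈2.049771; I≈1.619068, D=e−e_prev≈4.864850; u=2·2.049771+3/2·1.619068+2·4.864850≈16.257845; next y=1/10·(-3.049771)+1/4·16.257845≈3.759484
n=5: y≈3.759484, sp=-1, e=sp−y≈-4.759484; I≈-3.140416, D=e−e_prev≈-6.809256; u=2·(-4.759484)+3/2·(-3.140416)+2·(-6.809256)≈-27.848103; next y=1/10·3.759484+1/4·(-27.848103)≈-6.586077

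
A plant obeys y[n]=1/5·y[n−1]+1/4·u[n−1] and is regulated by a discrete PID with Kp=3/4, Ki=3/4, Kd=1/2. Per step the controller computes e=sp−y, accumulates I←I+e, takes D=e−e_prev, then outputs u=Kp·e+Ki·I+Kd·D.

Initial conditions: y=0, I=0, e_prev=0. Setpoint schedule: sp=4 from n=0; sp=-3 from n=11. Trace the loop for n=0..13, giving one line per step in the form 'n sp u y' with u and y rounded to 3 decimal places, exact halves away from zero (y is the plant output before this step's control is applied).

0 4 8.000 0.000
1 4 5.000 2.000
2 4 8.200 1.650
3 4 8.328 2.380
4 4 9.552 2.558
5 4 10.039 2.900
6 4 10.655 3.090
7 4 11.049 3.282
8 4 11.410 3.419
9 4 11.679 3.536
10 4 11.904 3.627
11 -3 -1.920 3.701
12 -3 3.474 0.260
13 -3 -2.012 0.920

(exact arithmetic carried between steps; '≈' marks a value shown rounded to 6 d.p. or computed from one; I and e_prev carry over from the previous line; the table rounds u and y to 3 d.p., halves away from zero)
n=0: y=0, sp=4, e=sp−y=4; I=4, D=e−e_prev=4; u=3/4·4+3/4·4+1/2·4=8; next y=1/5·0+1/4·8=2
n=1: y=2, sp=4, e=sp−y=2; I=6, D=e−e_prev=-2; u=3/4·2+3/4·6+1/2·(-2)=5; next y=1/5·2+1/4·5=1.65
n=2: y=1.65, sp=4, e=sp−y=2.35; I=8.35, D=e−e_prev=0.35; u=3/4·2.35+3/4·8.35+1/2·0.35=8.2; next y=1/5·1.65+1/4·8.2=2.38
n=3: y=2.38, sp=4, e=sp−y=1.62; I=9.97, D=e−e_prev=-0.73; u=3/4·1.62+3/4·9.97+1/2·(-0.73)=8.3275; next y=1/5·2.38+1/4·8.3275=2.557875
n=4: y=2.557875, sp=4, e=sp−y=1.442125; I=11.412125, D=e−e_prev=-0.177875; u=3/4·1.442125+3/4·11.412125+1/2·(-0.177875)=9.55175; next y=1/5·2.557875+1/4·9.55175≈2.899513
n=5: y≈2.899513, sp=4, e=sp−y≈1.100488; I≈12.512613, D=e−e_prev≈-0.341638; u=3/4·1.100488+3/4·12.512613+1/2·(-0.341638)≈10.039006; next y=1/5·2.899513+1/4·10.039006≈3.089654
n=6: y≈3.089654, sp=4, e=sp−y≈0.910346; I≈13.422958, D=e−e_prev≈-0.190142; u=3/4·0.910346+3/4·13.422958+1/2·(-0.190142)≈10.654908; next y=1/5·3.089654+1/4·10.654908≈3.281658
n=7: y≈3.281658, sp=4, e=sp−y≈0.718342; I≈14.141301, D=e−e_prev≈-0.192004; u=3/4·0.718342+3/4·14.141301+1/2·(-0.192004)≈11.048730; next y=1/5·3.281658+1/4·11.048730≈3.418514
n=8: y≈3.418514, sp=4, e=sp−y≈0.581486; I≈14.722787, D=e−e_prev≈-0.136856; u=3/4·0.581486+3/4·14.722787+1/2·(-0.136856)≈11.409776; next y=1/5·3.418514+1/4·11.409776≈3.536147
n=9: y≈3.536147, sp=4, e=sp−y≈0.463853; I≈15.186640, D=e−e_prev≈-0.117633; u=3/4·0.463853+3/4·15.186640+1/2·(-0.117633)≈11.679053; next y=1/5·3.536147+1/4·11.679053≈3.626993
n=10: y≈3.626993, sp=4, e=sp−y≈0.373007; I≈15.559647, D=e−e_prev≈-0.090846; u=3/4·0.373007+3/4·15.559647+1/2·(-0.090846)≈11.904068; next y=1/5·3.626993+1/4·11.904068≈3.701415
n=11: y≈3.701415, sp=-3, e=sp−y≈-6.701415; I≈8.858232, D=e−e_prev≈-7.074423; u=3/4·(-6.701415)+3/4·8.858232+1/2·(-7.074423)≈-1.919599; next y=1/5·3.701415+1/4·(-1.919599)≈0.260383
n=12: y≈0.260383, sp=-3, e=sp−y≈-3.260383; I≈5.597848, D=e−e_prev≈3.441032; u=3/4·(-3.260383)+3/4·5.597848+1/2·3.441032≈3.473615; next y=1/5·0.260383+1/4·3.473615≈0.920480
n=13: y≈0.920480, sp=-3, e=sp−y≈-3.920480; I≈1.677368, D=e−e_prev≈-0.660097; u=3/4·(-3.920480)+3/4·1.677368+1/2·(-0.660097)≈-2.012383; next y=1/5·0.920480+1/4·(-2.012383)≈-0.319000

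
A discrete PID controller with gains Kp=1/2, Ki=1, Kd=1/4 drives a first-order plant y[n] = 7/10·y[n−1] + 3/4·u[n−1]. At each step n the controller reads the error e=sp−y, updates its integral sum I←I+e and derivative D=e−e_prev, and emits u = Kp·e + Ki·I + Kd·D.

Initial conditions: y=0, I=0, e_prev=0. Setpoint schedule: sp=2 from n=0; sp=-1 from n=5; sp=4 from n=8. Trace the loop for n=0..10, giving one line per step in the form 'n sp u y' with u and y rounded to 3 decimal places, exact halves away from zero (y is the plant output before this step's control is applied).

0 2 3.500 0.000
1 2 0.406 2.625
2 2 1.282 2.142
3 2 0.461 2.461
4 2 0.767 2.069
5 -1 -4.570 2.023
6 -1 0.206 -2.012
7 -1 -1.117 -1.254
8 4 8.884 -1.716
9 4 0.673 5.462
10 4 2.990 4.328

(exact arithmetic carried between steps; '≈' marks a value shown rounded to 6 d.p. or computed from one; I and e_prev carry over from the previous line; the table rounds u and y to 3 d.p., halves away from zero)
n=0: y=0, sp=2, e=sp−y=2; I=2, D=e−e_prev=2; u=1/2·2+1·2+1/4·2=3.5; next y=7/10·0+3/4·3.5=2.625
n=1: y=2.625, sp=2, e=sp−y=-0.625; I=1.375, D=e−e_prev=-2.625; u=1/2·(-0.625)+1·1.375+1/4·(-2.625)=0.40625; next y=7/10·2.625+3/4·0.40625≈2.142188
n=2: y≈2.142188, sp=2, e=sp−y≈-0.142188; I≈1.232813, D=e−e_prev≈0.482813; u=1/2·(-0.142188)+1·1.232813+1/4·0.482813≈1.282422; next y=7/10·2.142188+3/4·1.282422≈2.461348
n=3: y≈2.461348, sp=2, e=sp−y≈-0.461348; I≈0.771465, D=e−e_prev≈-0.319160; u=1/2·(-0.461348)+1·0.771465+1/4·(-0.319160)≈0.461001; next y=7/10·2.461348+3/4·0.461001≈2.068694
n=4: y≈2.068694, sp=2, e=sp−y≈-0.068694; I≈0.702771, D=e−e_prev≈0.392654; u=1/2·(-0.068694)+1·0.702771+1/4·0.392654≈0.766587; next y=7/10·2.068694+3/4·0.766587≈2.023026
n=5: y≈2.023026, sp=-1, e=sp−y≈-3.023026; I≈-2.320255, D=e−e_prev≈-2.954332; u=1/2·(-3.023026)+1·(-2.320255)+1/4·(-2.954332)≈-4.570352; next y=7/10·2.023026+3/4·(-4.570352)≈-2.011645
n=6: y≈-2.011645, sp=-1, e=sp−y≈1.011645; I≈-1.308610, D=e−e_prev≈4.034672; u=1/2·1.011645+1·(-1.308610)+1/4·4.034672≈0.205880; next y=7/10·(-2.011645)+3/4·0.205880≈-1.253741
n=7: y≈-1.253741, sp=-1, e=sp−y≈0.253741; I≈-1.054869, D=e−e_prev≈-0.757904; u=1/2·0.253741+1·(-1.054869)+1/4·(-0.757904)≈-1.117474; next y=7/10·(-1.253741)+3/4·(-1.117474)≈-1.715724
n=8: y≈-1.715724, sp=4, e=sp−y≈5.715724; I≈4.660856, D=e−e_prev≈5.461983; u=1/2·5.715724+1·4.660856+1/4·5.461983≈8.884214; next y=7/10·(-1.715724)+3/4·8.884214≈5.462153
n=9: y≈5.462153, sp=4, e=sp−y≈-1.462153; I≈3.198703, D=e−e_prev≈-7.177878; u=1/2·(-1.462153)+1·3.198703+1/4·(-7.177878)≈0.673157; next y=7/10·5.462153+3/4·0.673157≈4.328375
n=10: y≈4.328375, sp=4, e=sp−y≈-0.328375; I≈2.870328, D=e−e_prev≈1.133779; u=1/2·(-0.328375)+1·2.870328+1/4·1.133779≈2.989585; next y=7/10·4.328375+3/4·2.989585≈5.272051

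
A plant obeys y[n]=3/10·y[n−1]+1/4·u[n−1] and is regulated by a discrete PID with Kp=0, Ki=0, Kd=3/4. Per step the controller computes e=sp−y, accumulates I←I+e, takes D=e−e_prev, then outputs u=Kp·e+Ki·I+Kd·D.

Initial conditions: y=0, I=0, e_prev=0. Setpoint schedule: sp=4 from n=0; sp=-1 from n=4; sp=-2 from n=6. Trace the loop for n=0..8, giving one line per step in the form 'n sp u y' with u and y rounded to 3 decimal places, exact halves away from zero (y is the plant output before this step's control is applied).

(exact arithmetic carried between steps; '≈' marks a value shown rounded to 6 d.p. or computed from one; I and e_prev carry over from the previous line; the table rounds u and y to 3 d.p., halves away from zero)
n=0: y=0, sp=4, e=sp−y=4; I=4, D=e−e_prev=4; u=0·4+0·4+3/4·4=3; next y=3/10·0+1/4·3=0.75
n=1: y=0.75, sp=4, e=sp−y=3.25; I=7.25, D=e−e_prev=-0.75; u=0·3.25+0·7.25+3/4·(-0.75)=-0.5625; next y=3/10·0.75+1/4·(-0.5625)=0.084375
n=2: y=0.084375, sp=4, e=sp−y=3.915625; I=11.165625, D=e−e_prev=0.665625; u=0·3.915625+0·11.165625+3/4·0.665625≈0.499219; next y=3/10·0.084375+1/4·0.499219≈0.150117
n=3: y≈0.150117, sp=4, e=sp−y≈3.849883; I≈15.015508, D=e−e_prev≈-0.065742; u=0·3.849883+0·15.015508+3/4·(-0.065742)≈-0.049307; next y=3/10·0.150117+1/4·(-0.049307)≈0.032708
n=4: y≈0.032708, sp=-1, e=sp−y≈-1.032708; I≈13.982799, D=e−e_prev≈-4.882591; u=0·(-1.032708)+0·13.982799+3/4·(-4.882591)≈-3.661943; next y=3/10·0.032708+1/4·(-3.661943)≈-0.905673
n=5: y≈-0.905673, sp=-1, e=sp−y≈-0.094327; I≈13.888473, D=e−e_prev≈0.938382; u=0·(-0.094327)+0·13.888473+3/4·0.938382≈0.703786; next y=3/10·(-0.905673)+1/4·0.703786≈-0.095755
n=6: y≈-0.095755, sp=-2, e=sp−y≈-1.904245; I≈11.984228, D=e−e_prev≈-1.809918; u=0·(-1.904245)+0·11.984228+3/4·(-1.809918)≈-1.357438; next y=3/10·(-0.095755)+1/4·(-1.357438)≈-0.368086
n=7: y≈-0.368086, sp=-2, e=sp−y≈-1.631914; I≈10.352314, D=e−e_prev≈0.272331; u=0·(-1.631914)+0·10.352314+3/4·0.272331≈0.204248; next y=3/10·(-0.368086)+1/4·0.204248≈-0.059364
n=8: y≈-0.059364, sp=-2, e=sp−y≈-1.940636; I≈8.411678, D=e−e_prev≈-0.308722; u=0·(-1.940636)+0·8.411678+3/4·(-0.308722)≈-0.231542; next y=3/10·(-0.059364)+1/4·(-0.231542)≈-0.075695

0 4 3.000 0.000
1 4 -0.563 0.750
2 4 0.499 0.084
3 4 -0.049 0.150
4 -1 -3.662 0.033
5 -1 0.704 -0.906
6 -2 -1.357 -0.096
7 -2 0.204 -0.368
8 -2 -0.232 -0.059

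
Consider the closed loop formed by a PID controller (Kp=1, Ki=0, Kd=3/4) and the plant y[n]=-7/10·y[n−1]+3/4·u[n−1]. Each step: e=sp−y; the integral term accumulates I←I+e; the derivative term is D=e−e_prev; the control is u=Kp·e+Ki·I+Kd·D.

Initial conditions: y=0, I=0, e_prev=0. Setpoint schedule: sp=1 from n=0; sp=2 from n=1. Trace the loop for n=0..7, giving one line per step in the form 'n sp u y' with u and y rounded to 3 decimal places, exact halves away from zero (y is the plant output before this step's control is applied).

0 1 1.750 0.000
1 2 0.453 1.313
2 2 3.997 -0.579
3 2 -4.390 3.403
4 2 14.483 -5.675
5 2 -28.217 14.835
6 2 68.334 -31.547
7 2 -149.995 73.334

(exact arithmetic carried between steps; '≈' marks a value shown rounded to 6 d.p. or computed from one; I and e_prev carry over from the previous line; the table rounds u and y to 3 d.p., halves away from zero)
n=0: y=0, sp=1, e=sp−y=1; I=1, D=e−e_prev=1; u=1·1+0·1+3/4·1=1.75; next y=-7/10·0+3/4·1.75=1.3125
n=1: y=1.3125, sp=2, e=sp−y=0.6875; I=1.6875, D=e−e_prev=-0.3125; u=1·0.6875+0·1.6875+3/4·(-0.3125)=0.453125; next y=-7/10·1.3125+3/4·0.453125≈-0.578906
n=2: y≈-0.578906, sp=2, e=sp−y≈2.578906; I≈4.266406, D=e−e_prev≈1.891406; u=1·2.578906+0·4.266406+3/4·1.891406≈3.997461; next y=-7/10·(-0.578906)+3/4·3.997461≈3.403330
n=3: y≈3.403330, sp=2, e=sp−y≈-1.403330; I≈2.863076, D=e−e_prev≈-3.982236; u=1·(-1.403330)+0·2.863076+3/4·(-3.982236)≈-4.390007; next y=-7/10·3.403330+3/4·(-4.390007)≈-5.674837
n=4: y≈-5.674837, sp=2, e=sp−y≈7.674837; I≈10.537913, D=e−e_prev≈9.078167; u=1·7.674837+0·10.537913+3/4·9.078167≈14.483462; next y=-7/10·(-5.674837)+3/4·14.483462≈14.834982
n=5: y≈14.834982, sp=2, e=sp−y≈-12.834982; I≈-2.297069, D=e−e_prev≈-20.509818; u=1·(-12.834982)+0·(-2.297069)+3/4·(-20.509818)≈-28.217345; next y=-7/10·14.834982+3/4·(-28.217345)≈-31.547496
n=6: y≈-31.547496, sp=2, e=sp−y≈33.547496; I≈31.250427, D=e−e_prev≈46.382478; u=1·33.547496+0·31.250427+3/4·46.382478≈68.334355; next y=-7/10·(-31.547496)+3/4·68.334355≈73.334013
n=7: y≈73.334013, sp=2, e=sp−y≈-71.334013; I≈-40.083586, D=e−e_prev≈-104.881510; u=1·(-71.334013)+0·(-40.083586)+3/4·(-104.881510)≈-149.995146; next y=-7/10·73.334013+3/4·(-149.995146)≈-163.830169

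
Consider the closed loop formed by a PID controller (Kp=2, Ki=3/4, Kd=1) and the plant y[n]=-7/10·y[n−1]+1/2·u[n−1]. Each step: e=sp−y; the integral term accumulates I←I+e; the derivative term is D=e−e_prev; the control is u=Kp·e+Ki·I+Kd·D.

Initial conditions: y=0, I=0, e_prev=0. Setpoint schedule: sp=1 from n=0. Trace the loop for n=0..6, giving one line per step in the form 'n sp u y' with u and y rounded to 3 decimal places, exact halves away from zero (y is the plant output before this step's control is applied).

(exact arithmetic carried between steps; '≈' marks a value shown rounded to 6 d.p. or computed from one; I and e_prev carry over from the previous line; the table rounds u and y to 3 d.p., halves away from zero)
n=0: y=0, sp=1, e=sp−y=1; I=1, D=e−e_prev=1; u=2·1+3/4·1+1·1=3.75; next y=-7/10·0+1/2·3.75=1.875
n=1: y=1.875, sp=1, e=sp−y=-0.875; I=0.125, D=e−e_prev=-1.875; u=2·(-0.875)+3/4·0.125+1·(-1.875)=-3.53125; next y=-7/10·1.875+1/2·(-3.53125)=-3.078125
n=2: y=-3.078125, sp=1, e=sp−y=4.078125; I=4.203125, D=e−e_prev=4.953125; u=2·4.078125+3/4·4.203125+1·4.953125≈16.261719; next y=-7/10·(-3.078125)+1/2·16.261719≈10.285547
n=3: y≈10.285547, sp=1, e=sp−y≈-9.285547; I≈-5.082422, D=e−e_prev≈-13.363672; u=2·(-9.285547)+3/4·(-5.082422)+1·(-13.363672)≈-35.746582; next y=-7/10·10.285547+1/2·(-35.746582)≈-25.073174
n=4: y≈-25.073174, sp=1, e=sp−y≈26.073174; I≈20.990752, D=e−e_prev≈35.358721; u=2·26.073174+3/4·20.990752+1·35.358721≈103.248132; next y=-7/10·(-25.073174)+1/2·103.248132≈69.175288
n=5: y≈69.175288, sp=1, e=sp−y≈-68.175288; I≈-47.184536, D=e−e_prev≈-94.248462; u=2·(-68.175288)+3/4·(-47.184536)+1·(-94.248462)≈-265.987439; next y=-7/10·69.175288+1/2·(-265.987439)≈-181.416421
n=6: y≈-181.416421, sp=1, e=sp−y≈182.416421; I≈135.231885, D=e−e_prev≈250.591709; u=2·182.416421+3/4·135.231885+1·250.591709≈716.848465; next y=-7/10·(-181.416421)+1/2·716.848465≈485.415727

0 1 3.750 0.000
1 1 -3.531 1.875
2 1 16.262 -3.078
3 1 -35.747 10.286
4 1 103.248 -25.073
5 1 -265.987 69.175
6 1 716.848 -181.416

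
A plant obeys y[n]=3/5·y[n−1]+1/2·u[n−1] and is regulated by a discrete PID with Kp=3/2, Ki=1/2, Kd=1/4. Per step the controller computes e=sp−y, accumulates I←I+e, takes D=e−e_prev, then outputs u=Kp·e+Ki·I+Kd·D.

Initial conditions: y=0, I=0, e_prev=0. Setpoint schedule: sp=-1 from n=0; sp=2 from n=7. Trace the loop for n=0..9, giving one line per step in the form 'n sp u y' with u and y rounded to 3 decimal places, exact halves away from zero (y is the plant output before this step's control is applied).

0 -1 -2.250 0.000
1 -1 0.031 -1.125
2 -1 -1.235 -0.659
3 -1 -0.493 -1.013
4 -1 -0.932 -0.854
5 -1 -0.686 -0.979
6 -1 -0.837 -0.930
7 2 5.995 -0.976
8 2 -0.902 2.412
9 2 2.924 0.996

(exact arithmetic carried between steps; '≈' marks a value shown rounded to 6 d.p. or computed from one; I and e_prev carry over from the previous line; the table rounds u and y to 3 d.p., halves away from zero)
n=0: y=0, sp=-1, e=sp−y=-1; I=-1, D=e−e_prev=-1; u=3/2·(-1)+1/2·(-1)+1/4·(-1)=-2.25; next y=3/5·0+1/2·(-2.25)=-1.125
n=1: y=-1.125, sp=-1, e=sp−y=0.125; I=-0.875, D=e−e_prev=1.125; u=3/2·0.125+1/2·(-0.875)+1/4·1.125=0.03125; next y=3/5·(-1.125)+1/2·0.03125=-0.659375
n=2: y=-0.659375, sp=-1, e=sp−y=-0.340625; I=-1.215625, D=e−e_prev=-0.465625; u=3/2·(-0.340625)+1/2·(-1.215625)+1/4·(-0.465625)≈-1.235156; next y=3/5·(-0.659375)+1/2·(-1.235156)≈-1.013203
n=3: y≈-1.013203, sp=-1, e=sp−y≈0.013203; I≈-1.202422, D=e−e_prev≈0.353828; u=3/2·0.013203+1/2·(-1.202422)+1/4·0.353828≈-0.492949; next y=3/5·(-1.013203)+1/2·(-0.492949)≈-0.854396
n=4: y≈-0.854396, sp=-1, e=sp−y≈-0.145604; I≈-1.348025, D=e−e_prev≈-0.158807; u=3/2·(-0.145604)+1/2·(-1.348025)+1/4·(-0.158807)≈-0.932120; next y=3/5·(-0.854396)+1/2·(-0.932120)≈-0.978698
n=5: y≈-0.978698, sp=-1, e=sp−y≈-0.021302; I≈-1.369328, D=e−e_prev≈0.124301; u=3/2·(-0.021302)+1/2·(-1.369328)+1/4·0.124301≈-0.685542; next y=3/5·(-0.978698)+1/2·(-0.685542)≈-0.929990
n=6: y≈-0.929990, sp=-1, e=sp−y≈-0.070010; I≈-1.439338, D=e−e_prev≈-0.048708; u=3/2·(-0.070010)+1/2·(-1.439338)+1/4·(-0.048708)≈-0.836862; next y=3/5·(-0.929990)+1/2·(-0.836862)≈-0.976425
n=7: y≈-0.976425, sp=2, e=sp−y≈2.976425; I≈1.537087, D=e−e_prev≈3.046435; u=3/2·2.976425+1/2·1.537087+1/4·3.046435≈5.994789; next y=3/5·(-0.976425)+1/2·5.994789≈2.411540
n=8: y≈2.411540, sp=2, e=sp−y≈-0.411540; I≈1.125547, D=e−e_prev≈-3.387964; u=3/2·(-0.411540)+1/2·1.125547+1/4·(-3.387964)≈-0.901527; next y=3/5·2.411540+1/2·(-0.901527)≈0.996160
n=9: y≈0.996160, sp=2, e=sp−y≈1.003840; I≈2.129387, D=e−e_prev≈1.415379; u=3/2·1.003840+1/2·2.129387+1/4·1.415379≈2.924298; next y=3/5·0.996160+1/2·2.924298≈2.059845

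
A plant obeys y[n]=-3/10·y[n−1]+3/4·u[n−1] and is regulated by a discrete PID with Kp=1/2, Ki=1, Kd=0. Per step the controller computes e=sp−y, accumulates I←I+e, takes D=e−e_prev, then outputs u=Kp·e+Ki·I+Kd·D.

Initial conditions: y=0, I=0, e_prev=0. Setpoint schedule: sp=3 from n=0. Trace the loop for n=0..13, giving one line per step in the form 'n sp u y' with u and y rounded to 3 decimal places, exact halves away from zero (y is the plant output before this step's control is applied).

(exact arithmetic carried between steps; '≈' marks a value shown rounded to 6 d.p. or computed from one; I and e_prev carry over from the previous line; the table rounds u and y to 3 d.p., halves away from zero)
n=0: y=0, sp=3, e=sp−y=3; I=3, D=e−e_prev=3; u=1/2·3+1·3+0·3=4.5; next y=-3/10·0+3/4·4.5=3.375
n=1: y=3.375, sp=3, e=sp−y=-0.375; I=2.625, D=e−e_prev=-3.375; u=1/2·(-0.375)+1·2.625+0·(-3.375)=2.4375; next y=-3/10·3.375+3/4·2.4375=0.815625
n=2: y=0.815625, sp=3, e=sp−y=2.184375; I=4.809375, D=e−e_prev=2.559375; u=1/2·2.184375+1·4.809375+0·2.559375≈5.901563; next y=-3/10·0.815625+3/4·5.901563≈4.181484
n=3: y≈4.181484, sp=3, e=sp−y≈-1.181484; I≈3.627891, D=e−e_prev≈-3.365859; u=1/2·(-1.181484)+1·3.627891+0·(-3.365859)≈3.037148; next y=-3/10·4.181484+3/4·3.037148≈1.023416
n=4: y≈1.023416, sp=3, e=sp−y≈1.976584; I≈5.604475, D=e−e_prev≈3.158068; u=1/2·1.976584+1·5.604475+0·3.158068≈6.592767; next y=-3/10·1.023416+3/4·6.592767≈4.637550
n=5: y≈4.637550, sp=3, e=sp−y≈-1.637550; I≈3.966924, D=e−e_prev≈-3.614134; u=1/2·(-1.637550)+1·3.966924+0·(-3.614134)≈3.148149; next y=-3/10·4.637550+3/4·3.148149≈0.969847
n=6: y≈0.969847, sp=3, e=sp−y≈2.030153; I≈5.997077, D=e−e_prev≈3.667703; u=1/2·2.030153+1·5.997077+0·3.667703≈7.012154; next y=-3/10·0.969847+3/4·7.012154≈4.968161
n=7: y≈4.968161, sp=3, e=sp−y≈-1.968161; I≈4.028916, D=e−e_prev≈-3.998314; u=1/2·(-1.968161)+1·4.028916+0·(-3.998314)≈3.044835; next y=-3/10·4.968161+3/4·3.044835≈0.793178
n=8: y≈0.793178, sp=3, e=sp−y≈2.206822; I≈6.235738, D=e−e_prev≈4.174983; u=1/2·2.206822+1·6.235738+0·4.174983≈7.339149; next y=-3/10·0.793178+3/4·7.339149≈5.266408
n=9: y≈5.266408, sp=3, e=sp−y≈-2.266408; I≈3.969330, D=e−e_prev≈-4.473230; u=1/2·(-2.266408)+1·3.969330+0·(-4.473230)≈2.836126; next y=-3/10·5.266408+3/4·2.836126≈0.547172
n=10: y≈0.547172, sp=3, e=sp−y≈2.452828; I≈6.422158, D=e−e_prev≈4.719236; u=1/2·2.452828+1·6.422158+0·4.719236≈7.648572; next y=-3/10·0.547172+3/4·7.648572≈5.572278
n=11: y≈5.572278, sp=3, e=sp−y≈-2.572278; I≈3.849880, D=e−e_prev≈-5.025106; u=1/2·(-2.572278)+1·3.849880+0·(-5.025106)≈2.563742; next y=-3/10·5.572278+3/4·2.563742≈0.251123
n=12: y≈0.251123, sp=3, e=sp−y≈2.748877; I≈6.598757, D=e−e_prev≈5.321155; u=1/2·2.748877+1·6.598757+0·5.321155≈7.973196; next y=-3/10·0.251123+3/4·7.973196≈5.904560
n=13: y≈5.904560, sp=3, e=sp−y≈-2.904560; I≈3.694197, D=e−e_prev≈-5.653437; u=1/2·(-2.904560)+1·3.694197+0·(-5.653437)≈2.241917; next y=-3/10·5.904560+3/4·2.241917≈-0.089930

0 3 4.500 0.000
1 3 2.438 3.375
2 3 5.902 0.816
3 3 3.037 4.181
4 3 6.593 1.023
5 3 3.148 4.638
6 3 7.012 0.970
7 3 3.045 4.968
8 3 7.339 0.793
9 3 2.836 5.266
10 3 7.649 0.547
11 3 2.564 5.572
12 3 7.973 0.251
13 3 2.242 5.905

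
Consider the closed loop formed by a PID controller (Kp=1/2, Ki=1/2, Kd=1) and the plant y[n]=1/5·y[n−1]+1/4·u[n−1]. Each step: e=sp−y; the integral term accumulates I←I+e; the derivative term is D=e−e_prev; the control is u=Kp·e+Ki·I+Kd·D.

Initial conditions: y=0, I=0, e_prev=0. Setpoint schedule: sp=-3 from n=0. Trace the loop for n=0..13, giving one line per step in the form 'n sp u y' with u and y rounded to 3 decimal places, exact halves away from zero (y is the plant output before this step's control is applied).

(exact arithmetic carried between steps; '≈' marks a value shown rounded to 6 d.p. or computed from one; I and e_prev carry over from the previous line; the table rounds u and y to 3 d.p., halves away from zero)
n=0: y=0, sp=-3, e=sp−y=-3; I=-3, D=e−e_prev=-3; u=1/2·(-3)+1/2·(-3)+1·(-3)=-6; next y=1/5·0+1/4·(-6)=-1.5
n=1: y=-1.5, sp=-3, e=sp−y=-1.5; I=-4.5, D=e−e_prev=1.5; u=1/2·(-1.5)+1/2·(-4.5)+1·1.5=-1.5; next y=1/5·(-1.5)+1/4·(-1.5)=-0.675
n=2: y=-0.675, sp=-3, e=sp−y=-2.325; I=-6.825, D=e−e_prev=-0.825; u=1/2·(-2.325)+1/2·(-6.825)+1·(-0.825)=-5.4; next y=1/5·(-0.675)+1/4·(-5.4)=-1.485
n=3: y=-1.485, sp=-3, e=sp−y=-1.515; I=-8.34, D=e−e_prev=0.81; u=1/2·(-1.515)+1/2·(-8.34)+1·0.81=-4.1175; next y=1/5·(-1.485)+1/4·(-4.1175)=-1.326375
n=4: y=-1.326375, sp=-3, e=sp−y=-1.673625; I=-10.013625, D=e−e_prev=-0.158625; u=1/2·(-1.673625)+1/2·(-10.013625)+1·(-0.158625)=-6.00225; next y=1/5·(-1.326375)+1/4·(-6.00225)≈-1.765838
n=5: y≈-1.765838, sp=-3, e=sp−y≈-1.234163; I≈-11.247788, D=e−e_prev≈0.439463; u=1/2·(-1.234163)+1/2·(-11.247788)+1·0.439463≈-5.801513; next y=1/5·(-1.765838)+1/4·(-5.801513)≈-1.803546
n=6: y≈-1.803546, sp=-3, e=sp−y≈-1.196454; I≈-12.444242, D=e−e_prev≈0.037708; u=1/2·(-1.196454)+1/2·(-12.444242)+1·0.037708≈-6.78264; next y=1/5·(-1.803546)+1/4·(-6.78264)≈-2.056369
n=7: y≈-2.056369, sp=-3, e=sp−y≈-0.943631; I≈-13.387873, D=e−e_prev≈0.252824; u=1/2·(-0.943631)+1/2·(-13.387873)+1·0.252824≈-6.912928; next y=1/5·(-2.056369)+1/4·(-6.912928)≈-2.139506
n=8: y≈-2.139506, sp=-3, e=sp−y≈-0.860494; I≈-14.248367, D=e−e_prev≈0.083137; u=1/2·(-0.860494)+1/2·(-14.248367)+1·0.083137≈-7.471294; next y=1/5·(-2.139506)+1/4·(-7.471294)≈-2.295725
n=9: y≈-2.295725, sp=-3, e=sp−y≈-0.704275; I≈-14.952642, D=e−e_prev≈0.156219; u=1/2·(-0.704275)+1/2·(-14.952642)+1·0.156219≈-7.672240; next y=1/5·(-2.295725)+1/4·(-7.672240)≈-2.377205
n=10: y≈-2.377205, sp=-3, e=sp−y≈-0.622795; I≈-15.575437, D=e−e_prev≈0.081480; u=1/2·(-0.622795)+1/2·(-15.575437)+1·0.081480≈-8.017636; next y=1/5·(-2.377205)+1/4·(-8.017636)≈-2.479850
n=11: y≈-2.479850, sp=-3, e=sp−y≈-0.520150; I≈-16.095587, D=e−e_prev≈0.102645; u=1/2·(-0.520150)+1/2·(-16.095587)+1·0.102645≈-8.205224; next y=1/5·(-2.479850)+1/4·(-8.205224)≈-2.547276
n=12: y≈-2.547276, sp=-3, e=sp−y≈-0.452724; I≈-16.548311, D=e−e_prev≈0.067426; u=1/2·(-0.452724)+1/2·(-16.548311)+1·0.067426≈-8.433092; next y=1/5·(-2.547276)+1/4·(-8.433092)≈-2.617728
n=13: y≈-2.617728, sp=-3, e=sp−y≈-0.382272; I≈-16.930583, D=e−e_prev≈0.070452; u=1/2·(-0.382272)+1/2·(-16.930583)+1·0.070452≈-8.585975; next y=1/5·(-2.617728)+1/4·(-8.585975)≈-2.670039

0 -3 -6.000 0.000
1 -3 -1.500 -1.500
2 -3 -5.400 -0.675
3 -3 -4.118 -1.485
4 -3 -6.002 -1.326
5 -3 -5.802 -1.766
6 -3 -6.783 -1.804
7 -3 -6.913 -2.056
8 -3 -7.471 -2.140
9 -3 -7.672 -2.296
10 -3 -8.018 -2.377
11 -3 -8.205 -2.480
12 -3 -8.433 -2.547
13 -3 -8.586 -2.618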